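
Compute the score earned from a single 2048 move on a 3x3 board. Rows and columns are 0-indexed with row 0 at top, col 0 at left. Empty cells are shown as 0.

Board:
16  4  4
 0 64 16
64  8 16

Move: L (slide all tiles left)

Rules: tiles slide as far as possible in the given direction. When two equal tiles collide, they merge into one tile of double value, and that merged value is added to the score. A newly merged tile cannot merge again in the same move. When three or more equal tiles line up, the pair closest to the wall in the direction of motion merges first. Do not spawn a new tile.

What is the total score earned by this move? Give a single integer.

Slide left:
row 0: [16, 4, 4] -> [16, 8, 0]  score +8 (running 8)
row 1: [0, 64, 16] -> [64, 16, 0]  score +0 (running 8)
row 2: [64, 8, 16] -> [64, 8, 16]  score +0 (running 8)
Board after move:
16  8  0
64 16  0
64  8 16

Answer: 8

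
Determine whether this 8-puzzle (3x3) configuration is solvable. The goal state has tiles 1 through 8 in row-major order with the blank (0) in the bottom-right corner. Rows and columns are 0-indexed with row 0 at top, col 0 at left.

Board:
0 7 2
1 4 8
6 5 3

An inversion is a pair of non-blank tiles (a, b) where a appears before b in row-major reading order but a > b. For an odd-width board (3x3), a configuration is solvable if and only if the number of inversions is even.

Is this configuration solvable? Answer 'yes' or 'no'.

Answer: yes

Derivation:
Inversions (pairs i<j in row-major order where tile[i] > tile[j] > 0): 14
14 is even, so the puzzle is solvable.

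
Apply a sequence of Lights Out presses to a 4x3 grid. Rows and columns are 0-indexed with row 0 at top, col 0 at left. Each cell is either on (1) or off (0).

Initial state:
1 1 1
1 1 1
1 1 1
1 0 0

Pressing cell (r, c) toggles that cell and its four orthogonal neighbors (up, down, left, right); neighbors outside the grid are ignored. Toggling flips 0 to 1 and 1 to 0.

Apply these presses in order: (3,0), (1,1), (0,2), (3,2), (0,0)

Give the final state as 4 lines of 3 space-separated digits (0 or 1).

Answer: 0 0 0
1 0 1
0 0 0
0 0 1

Derivation:
After press 1 at (3,0):
1 1 1
1 1 1
0 1 1
0 1 0

After press 2 at (1,1):
1 0 1
0 0 0
0 0 1
0 1 0

After press 3 at (0,2):
1 1 0
0 0 1
0 0 1
0 1 0

After press 4 at (3,2):
1 1 0
0 0 1
0 0 0
0 0 1

After press 5 at (0,0):
0 0 0
1 0 1
0 0 0
0 0 1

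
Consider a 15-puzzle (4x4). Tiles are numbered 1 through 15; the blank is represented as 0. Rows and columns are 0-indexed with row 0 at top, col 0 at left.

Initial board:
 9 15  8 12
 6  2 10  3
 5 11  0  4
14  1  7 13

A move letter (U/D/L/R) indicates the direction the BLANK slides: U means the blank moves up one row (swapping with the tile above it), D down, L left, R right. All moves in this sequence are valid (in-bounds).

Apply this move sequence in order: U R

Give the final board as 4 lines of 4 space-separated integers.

After move 1 (U):
 9 15  8 12
 6  2  0  3
 5 11 10  4
14  1  7 13

After move 2 (R):
 9 15  8 12
 6  2  3  0
 5 11 10  4
14  1  7 13

Answer:  9 15  8 12
 6  2  3  0
 5 11 10  4
14  1  7 13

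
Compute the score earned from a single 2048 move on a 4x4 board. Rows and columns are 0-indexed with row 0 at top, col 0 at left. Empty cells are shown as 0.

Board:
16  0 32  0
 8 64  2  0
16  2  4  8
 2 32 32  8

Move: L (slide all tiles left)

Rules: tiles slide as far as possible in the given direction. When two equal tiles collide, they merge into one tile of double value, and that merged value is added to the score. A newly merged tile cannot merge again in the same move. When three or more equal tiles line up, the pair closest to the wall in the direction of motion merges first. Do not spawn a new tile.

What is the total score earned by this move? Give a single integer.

Answer: 64

Derivation:
Slide left:
row 0: [16, 0, 32, 0] -> [16, 32, 0, 0]  score +0 (running 0)
row 1: [8, 64, 2, 0] -> [8, 64, 2, 0]  score +0 (running 0)
row 2: [16, 2, 4, 8] -> [16, 2, 4, 8]  score +0 (running 0)
row 3: [2, 32, 32, 8] -> [2, 64, 8, 0]  score +64 (running 64)
Board after move:
16 32  0  0
 8 64  2  0
16  2  4  8
 2 64  8  0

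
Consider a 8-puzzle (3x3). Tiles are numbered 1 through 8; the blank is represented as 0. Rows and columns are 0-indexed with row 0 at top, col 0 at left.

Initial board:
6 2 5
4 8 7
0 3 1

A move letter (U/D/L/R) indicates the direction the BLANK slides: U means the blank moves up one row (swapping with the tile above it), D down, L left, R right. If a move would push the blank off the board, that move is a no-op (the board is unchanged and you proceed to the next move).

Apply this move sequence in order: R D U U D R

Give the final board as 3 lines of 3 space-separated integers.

After move 1 (R):
6 2 5
4 8 7
3 0 1

After move 2 (D):
6 2 5
4 8 7
3 0 1

After move 3 (U):
6 2 5
4 0 7
3 8 1

After move 4 (U):
6 0 5
4 2 7
3 8 1

After move 5 (D):
6 2 5
4 0 7
3 8 1

After move 6 (R):
6 2 5
4 7 0
3 8 1

Answer: 6 2 5
4 7 0
3 8 1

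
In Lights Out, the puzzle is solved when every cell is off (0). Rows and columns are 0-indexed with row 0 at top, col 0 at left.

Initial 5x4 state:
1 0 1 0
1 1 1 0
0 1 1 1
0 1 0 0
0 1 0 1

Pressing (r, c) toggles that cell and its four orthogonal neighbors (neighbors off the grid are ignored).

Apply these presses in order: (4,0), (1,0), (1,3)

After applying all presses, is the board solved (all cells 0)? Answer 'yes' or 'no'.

After press 1 at (4,0):
1 0 1 0
1 1 1 0
0 1 1 1
1 1 0 0
1 0 0 1

After press 2 at (1,0):
0 0 1 0
0 0 1 0
1 1 1 1
1 1 0 0
1 0 0 1

After press 3 at (1,3):
0 0 1 1
0 0 0 1
1 1 1 0
1 1 0 0
1 0 0 1

Lights still on: 10

Answer: no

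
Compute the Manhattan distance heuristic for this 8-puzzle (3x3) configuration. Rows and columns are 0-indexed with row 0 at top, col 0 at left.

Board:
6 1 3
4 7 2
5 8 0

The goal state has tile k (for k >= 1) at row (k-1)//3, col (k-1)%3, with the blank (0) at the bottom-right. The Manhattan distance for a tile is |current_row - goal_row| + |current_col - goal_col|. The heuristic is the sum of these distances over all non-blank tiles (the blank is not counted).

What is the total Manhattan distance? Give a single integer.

Tile 6: (0,0)->(1,2) = 3
Tile 1: (0,1)->(0,0) = 1
Tile 3: (0,2)->(0,2) = 0
Tile 4: (1,0)->(1,0) = 0
Tile 7: (1,1)->(2,0) = 2
Tile 2: (1,2)->(0,1) = 2
Tile 5: (2,0)->(1,1) = 2
Tile 8: (2,1)->(2,1) = 0
Sum: 3 + 1 + 0 + 0 + 2 + 2 + 2 + 0 = 10

Answer: 10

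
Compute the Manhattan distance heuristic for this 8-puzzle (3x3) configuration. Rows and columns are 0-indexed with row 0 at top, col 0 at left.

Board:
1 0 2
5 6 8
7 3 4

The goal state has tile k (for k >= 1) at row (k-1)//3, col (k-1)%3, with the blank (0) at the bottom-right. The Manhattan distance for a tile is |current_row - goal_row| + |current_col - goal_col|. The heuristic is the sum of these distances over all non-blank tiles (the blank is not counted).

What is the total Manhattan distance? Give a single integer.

Answer: 11

Derivation:
Tile 1: (0,0)->(0,0) = 0
Tile 2: (0,2)->(0,1) = 1
Tile 5: (1,0)->(1,1) = 1
Tile 6: (1,1)->(1,2) = 1
Tile 8: (1,2)->(2,1) = 2
Tile 7: (2,0)->(2,0) = 0
Tile 3: (2,1)->(0,2) = 3
Tile 4: (2,2)->(1,0) = 3
Sum: 0 + 1 + 1 + 1 + 2 + 0 + 3 + 3 = 11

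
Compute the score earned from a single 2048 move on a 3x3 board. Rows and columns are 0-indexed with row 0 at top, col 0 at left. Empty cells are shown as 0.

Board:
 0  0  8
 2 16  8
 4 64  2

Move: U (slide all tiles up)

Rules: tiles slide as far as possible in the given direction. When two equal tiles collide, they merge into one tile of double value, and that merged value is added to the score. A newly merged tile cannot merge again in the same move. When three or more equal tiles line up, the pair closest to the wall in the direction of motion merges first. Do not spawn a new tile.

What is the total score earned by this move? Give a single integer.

Slide up:
col 0: [0, 2, 4] -> [2, 4, 0]  score +0 (running 0)
col 1: [0, 16, 64] -> [16, 64, 0]  score +0 (running 0)
col 2: [8, 8, 2] -> [16, 2, 0]  score +16 (running 16)
Board after move:
 2 16 16
 4 64  2
 0  0  0

Answer: 16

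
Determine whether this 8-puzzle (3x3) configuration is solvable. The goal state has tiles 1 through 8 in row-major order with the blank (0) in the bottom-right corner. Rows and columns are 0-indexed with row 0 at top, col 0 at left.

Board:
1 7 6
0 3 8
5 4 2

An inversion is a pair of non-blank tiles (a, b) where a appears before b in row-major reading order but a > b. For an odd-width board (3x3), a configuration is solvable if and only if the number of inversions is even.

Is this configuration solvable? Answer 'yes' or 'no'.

Inversions (pairs i<j in row-major order where tile[i] > tile[j] > 0): 16
16 is even, so the puzzle is solvable.

Answer: yes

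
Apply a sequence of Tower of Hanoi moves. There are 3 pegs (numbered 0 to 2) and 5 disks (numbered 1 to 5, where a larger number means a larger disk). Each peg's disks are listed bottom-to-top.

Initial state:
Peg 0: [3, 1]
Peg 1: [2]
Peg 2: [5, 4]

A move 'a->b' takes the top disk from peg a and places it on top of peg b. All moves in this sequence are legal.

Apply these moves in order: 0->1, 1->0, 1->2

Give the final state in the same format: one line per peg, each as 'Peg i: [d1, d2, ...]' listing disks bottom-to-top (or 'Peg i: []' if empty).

After move 1 (0->1):
Peg 0: [3]
Peg 1: [2, 1]
Peg 2: [5, 4]

After move 2 (1->0):
Peg 0: [3, 1]
Peg 1: [2]
Peg 2: [5, 4]

After move 3 (1->2):
Peg 0: [3, 1]
Peg 1: []
Peg 2: [5, 4, 2]

Answer: Peg 0: [3, 1]
Peg 1: []
Peg 2: [5, 4, 2]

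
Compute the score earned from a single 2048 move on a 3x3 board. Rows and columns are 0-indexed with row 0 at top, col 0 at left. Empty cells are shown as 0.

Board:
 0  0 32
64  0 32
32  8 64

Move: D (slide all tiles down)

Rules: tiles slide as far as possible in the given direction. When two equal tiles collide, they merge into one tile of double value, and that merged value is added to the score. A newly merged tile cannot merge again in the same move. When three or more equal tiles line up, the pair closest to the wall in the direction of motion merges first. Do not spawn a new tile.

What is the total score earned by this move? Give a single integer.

Slide down:
col 0: [0, 64, 32] -> [0, 64, 32]  score +0 (running 0)
col 1: [0, 0, 8] -> [0, 0, 8]  score +0 (running 0)
col 2: [32, 32, 64] -> [0, 64, 64]  score +64 (running 64)
Board after move:
 0  0  0
64  0 64
32  8 64

Answer: 64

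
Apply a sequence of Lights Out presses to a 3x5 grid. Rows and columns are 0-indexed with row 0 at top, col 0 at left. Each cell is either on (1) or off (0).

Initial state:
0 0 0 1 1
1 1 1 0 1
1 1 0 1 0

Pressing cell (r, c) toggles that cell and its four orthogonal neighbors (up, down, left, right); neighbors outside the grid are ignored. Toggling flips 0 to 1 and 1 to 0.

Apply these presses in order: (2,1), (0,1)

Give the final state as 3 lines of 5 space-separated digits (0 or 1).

Answer: 1 1 1 1 1
1 1 1 0 1
0 0 1 1 0

Derivation:
After press 1 at (2,1):
0 0 0 1 1
1 0 1 0 1
0 0 1 1 0

After press 2 at (0,1):
1 1 1 1 1
1 1 1 0 1
0 0 1 1 0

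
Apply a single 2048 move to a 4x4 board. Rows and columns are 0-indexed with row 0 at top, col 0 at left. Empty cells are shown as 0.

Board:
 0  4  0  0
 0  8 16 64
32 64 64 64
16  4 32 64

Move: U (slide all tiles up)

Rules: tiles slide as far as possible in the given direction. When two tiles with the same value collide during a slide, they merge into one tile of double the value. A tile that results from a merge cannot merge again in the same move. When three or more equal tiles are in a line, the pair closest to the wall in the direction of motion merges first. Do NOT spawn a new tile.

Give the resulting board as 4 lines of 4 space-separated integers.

Slide up:
col 0: [0, 0, 32, 16] -> [32, 16, 0, 0]
col 1: [4, 8, 64, 4] -> [4, 8, 64, 4]
col 2: [0, 16, 64, 32] -> [16, 64, 32, 0]
col 3: [0, 64, 64, 64] -> [128, 64, 0, 0]

Answer:  32   4  16 128
 16   8  64  64
  0  64  32   0
  0   4   0   0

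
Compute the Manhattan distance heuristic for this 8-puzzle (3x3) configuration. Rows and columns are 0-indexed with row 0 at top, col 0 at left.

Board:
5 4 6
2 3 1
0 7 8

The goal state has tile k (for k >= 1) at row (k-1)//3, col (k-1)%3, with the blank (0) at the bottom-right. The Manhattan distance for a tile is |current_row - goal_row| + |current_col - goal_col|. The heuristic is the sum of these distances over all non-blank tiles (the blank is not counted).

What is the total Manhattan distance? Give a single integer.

Tile 5: at (0,0), goal (1,1), distance |0-1|+|0-1| = 2
Tile 4: at (0,1), goal (1,0), distance |0-1|+|1-0| = 2
Tile 6: at (0,2), goal (1,2), distance |0-1|+|2-2| = 1
Tile 2: at (1,0), goal (0,1), distance |1-0|+|0-1| = 2
Tile 3: at (1,1), goal (0,2), distance |1-0|+|1-2| = 2
Tile 1: at (1,2), goal (0,0), distance |1-0|+|2-0| = 3
Tile 7: at (2,1), goal (2,0), distance |2-2|+|1-0| = 1
Tile 8: at (2,2), goal (2,1), distance |2-2|+|2-1| = 1
Sum: 2 + 2 + 1 + 2 + 2 + 3 + 1 + 1 = 14

Answer: 14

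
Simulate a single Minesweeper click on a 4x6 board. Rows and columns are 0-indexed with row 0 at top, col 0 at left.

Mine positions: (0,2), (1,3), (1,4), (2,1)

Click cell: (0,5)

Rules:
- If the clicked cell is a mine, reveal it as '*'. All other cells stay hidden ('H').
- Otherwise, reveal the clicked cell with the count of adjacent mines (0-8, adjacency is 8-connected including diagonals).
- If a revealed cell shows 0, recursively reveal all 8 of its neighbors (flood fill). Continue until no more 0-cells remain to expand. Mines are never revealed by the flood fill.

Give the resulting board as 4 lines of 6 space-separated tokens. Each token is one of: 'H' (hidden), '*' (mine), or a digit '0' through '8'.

H H H H H 1
H H H H H H
H H H H H H
H H H H H H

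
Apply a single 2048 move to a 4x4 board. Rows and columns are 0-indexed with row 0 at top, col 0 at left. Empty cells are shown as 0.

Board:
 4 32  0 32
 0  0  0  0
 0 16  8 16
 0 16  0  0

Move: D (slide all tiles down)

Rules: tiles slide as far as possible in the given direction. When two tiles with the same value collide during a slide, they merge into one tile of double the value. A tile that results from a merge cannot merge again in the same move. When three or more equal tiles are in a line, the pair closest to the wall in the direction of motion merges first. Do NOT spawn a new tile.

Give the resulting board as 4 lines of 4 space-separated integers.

Answer:  0  0  0  0
 0  0  0  0
 0 32  0 32
 4 32  8 16

Derivation:
Slide down:
col 0: [4, 0, 0, 0] -> [0, 0, 0, 4]
col 1: [32, 0, 16, 16] -> [0, 0, 32, 32]
col 2: [0, 0, 8, 0] -> [0, 0, 0, 8]
col 3: [32, 0, 16, 0] -> [0, 0, 32, 16]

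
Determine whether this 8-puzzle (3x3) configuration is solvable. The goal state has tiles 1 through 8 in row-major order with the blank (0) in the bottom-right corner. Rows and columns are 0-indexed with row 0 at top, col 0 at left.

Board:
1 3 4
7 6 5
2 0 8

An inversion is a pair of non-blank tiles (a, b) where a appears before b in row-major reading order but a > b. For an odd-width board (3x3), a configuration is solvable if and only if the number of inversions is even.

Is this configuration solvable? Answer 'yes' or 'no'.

Inversions (pairs i<j in row-major order where tile[i] > tile[j] > 0): 8
8 is even, so the puzzle is solvable.

Answer: yes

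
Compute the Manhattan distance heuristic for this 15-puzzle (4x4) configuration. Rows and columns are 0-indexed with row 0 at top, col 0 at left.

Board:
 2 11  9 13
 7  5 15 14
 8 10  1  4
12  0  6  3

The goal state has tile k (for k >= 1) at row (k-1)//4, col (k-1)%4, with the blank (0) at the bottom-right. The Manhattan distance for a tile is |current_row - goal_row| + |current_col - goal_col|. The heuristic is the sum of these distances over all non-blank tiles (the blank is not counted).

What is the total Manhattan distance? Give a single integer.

Tile 2: (0,0)->(0,1) = 1
Tile 11: (0,1)->(2,2) = 3
Tile 9: (0,2)->(2,0) = 4
Tile 13: (0,3)->(3,0) = 6
Tile 7: (1,0)->(1,2) = 2
Tile 5: (1,1)->(1,0) = 1
Tile 15: (1,2)->(3,2) = 2
Tile 14: (1,3)->(3,1) = 4
Tile 8: (2,0)->(1,3) = 4
Tile 10: (2,1)->(2,1) = 0
Tile 1: (2,2)->(0,0) = 4
Tile 4: (2,3)->(0,3) = 2
Tile 12: (3,0)->(2,3) = 4
Tile 6: (3,2)->(1,1) = 3
Tile 3: (3,3)->(0,2) = 4
Sum: 1 + 3 + 4 + 6 + 2 + 1 + 2 + 4 + 4 + 0 + 4 + 2 + 4 + 3 + 4 = 44

Answer: 44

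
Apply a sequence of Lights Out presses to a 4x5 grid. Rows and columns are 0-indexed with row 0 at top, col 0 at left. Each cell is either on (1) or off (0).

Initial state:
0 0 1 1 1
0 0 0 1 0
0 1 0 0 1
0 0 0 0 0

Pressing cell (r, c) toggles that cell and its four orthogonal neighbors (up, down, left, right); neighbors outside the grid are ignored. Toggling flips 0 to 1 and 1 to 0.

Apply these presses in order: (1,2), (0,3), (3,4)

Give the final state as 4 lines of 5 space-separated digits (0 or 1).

After press 1 at (1,2):
0 0 0 1 1
0 1 1 0 0
0 1 1 0 1
0 0 0 0 0

After press 2 at (0,3):
0 0 1 0 0
0 1 1 1 0
0 1 1 0 1
0 0 0 0 0

After press 3 at (3,4):
0 0 1 0 0
0 1 1 1 0
0 1 1 0 0
0 0 0 1 1

Answer: 0 0 1 0 0
0 1 1 1 0
0 1 1 0 0
0 0 0 1 1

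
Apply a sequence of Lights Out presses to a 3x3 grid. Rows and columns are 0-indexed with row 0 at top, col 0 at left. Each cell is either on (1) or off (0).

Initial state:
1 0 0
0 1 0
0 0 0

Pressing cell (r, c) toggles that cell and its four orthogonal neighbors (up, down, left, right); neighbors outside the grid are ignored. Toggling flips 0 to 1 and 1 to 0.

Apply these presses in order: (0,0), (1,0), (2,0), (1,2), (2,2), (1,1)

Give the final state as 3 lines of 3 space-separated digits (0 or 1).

Answer: 1 0 1
0 0 1
0 1 0

Derivation:
After press 1 at (0,0):
0 1 0
1 1 0
0 0 0

After press 2 at (1,0):
1 1 0
0 0 0
1 0 0

After press 3 at (2,0):
1 1 0
1 0 0
0 1 0

After press 4 at (1,2):
1 1 1
1 1 1
0 1 1

After press 5 at (2,2):
1 1 1
1 1 0
0 0 0

After press 6 at (1,1):
1 0 1
0 0 1
0 1 0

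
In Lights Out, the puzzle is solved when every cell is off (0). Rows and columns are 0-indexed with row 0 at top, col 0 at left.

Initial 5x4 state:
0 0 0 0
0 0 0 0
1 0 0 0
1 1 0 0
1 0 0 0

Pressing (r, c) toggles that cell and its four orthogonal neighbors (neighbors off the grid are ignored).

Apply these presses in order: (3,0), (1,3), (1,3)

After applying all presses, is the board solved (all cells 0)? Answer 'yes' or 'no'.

After press 1 at (3,0):
0 0 0 0
0 0 0 0
0 0 0 0
0 0 0 0
0 0 0 0

After press 2 at (1,3):
0 0 0 1
0 0 1 1
0 0 0 1
0 0 0 0
0 0 0 0

After press 3 at (1,3):
0 0 0 0
0 0 0 0
0 0 0 0
0 0 0 0
0 0 0 0

Lights still on: 0

Answer: yes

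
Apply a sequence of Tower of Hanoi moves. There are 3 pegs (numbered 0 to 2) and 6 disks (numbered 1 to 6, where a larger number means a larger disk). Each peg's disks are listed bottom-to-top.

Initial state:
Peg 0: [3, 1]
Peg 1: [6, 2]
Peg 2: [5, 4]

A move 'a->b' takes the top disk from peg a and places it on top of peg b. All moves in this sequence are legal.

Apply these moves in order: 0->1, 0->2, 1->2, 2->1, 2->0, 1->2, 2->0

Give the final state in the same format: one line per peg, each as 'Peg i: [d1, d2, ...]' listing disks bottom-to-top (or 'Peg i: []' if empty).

Answer: Peg 0: [3, 1]
Peg 1: [6, 2]
Peg 2: [5, 4]

Derivation:
After move 1 (0->1):
Peg 0: [3]
Peg 1: [6, 2, 1]
Peg 2: [5, 4]

After move 2 (0->2):
Peg 0: []
Peg 1: [6, 2, 1]
Peg 2: [5, 4, 3]

After move 3 (1->2):
Peg 0: []
Peg 1: [6, 2]
Peg 2: [5, 4, 3, 1]

After move 4 (2->1):
Peg 0: []
Peg 1: [6, 2, 1]
Peg 2: [5, 4, 3]

After move 5 (2->0):
Peg 0: [3]
Peg 1: [6, 2, 1]
Peg 2: [5, 4]

After move 6 (1->2):
Peg 0: [3]
Peg 1: [6, 2]
Peg 2: [5, 4, 1]

After move 7 (2->0):
Peg 0: [3, 1]
Peg 1: [6, 2]
Peg 2: [5, 4]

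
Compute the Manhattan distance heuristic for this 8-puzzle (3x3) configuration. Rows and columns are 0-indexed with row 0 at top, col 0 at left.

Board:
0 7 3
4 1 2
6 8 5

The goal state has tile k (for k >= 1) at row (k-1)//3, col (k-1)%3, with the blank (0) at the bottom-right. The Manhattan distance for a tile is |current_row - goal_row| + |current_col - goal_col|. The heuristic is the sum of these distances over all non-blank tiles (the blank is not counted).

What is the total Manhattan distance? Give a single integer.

Answer: 12

Derivation:
Tile 7: at (0,1), goal (2,0), distance |0-2|+|1-0| = 3
Tile 3: at (0,2), goal (0,2), distance |0-0|+|2-2| = 0
Tile 4: at (1,0), goal (1,0), distance |1-1|+|0-0| = 0
Tile 1: at (1,1), goal (0,0), distance |1-0|+|1-0| = 2
Tile 2: at (1,2), goal (0,1), distance |1-0|+|2-1| = 2
Tile 6: at (2,0), goal (1,2), distance |2-1|+|0-2| = 3
Tile 8: at (2,1), goal (2,1), distance |2-2|+|1-1| = 0
Tile 5: at (2,2), goal (1,1), distance |2-1|+|2-1| = 2
Sum: 3 + 0 + 0 + 2 + 2 + 3 + 0 + 2 = 12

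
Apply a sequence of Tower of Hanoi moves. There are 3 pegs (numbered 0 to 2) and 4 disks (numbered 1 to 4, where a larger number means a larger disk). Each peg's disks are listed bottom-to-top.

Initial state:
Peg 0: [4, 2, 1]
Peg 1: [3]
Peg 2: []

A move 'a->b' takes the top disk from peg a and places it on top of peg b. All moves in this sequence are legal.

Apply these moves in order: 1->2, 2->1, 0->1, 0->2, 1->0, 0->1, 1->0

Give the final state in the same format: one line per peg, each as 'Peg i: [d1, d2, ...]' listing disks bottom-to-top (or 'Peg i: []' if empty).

Answer: Peg 0: [4, 1]
Peg 1: [3]
Peg 2: [2]

Derivation:
After move 1 (1->2):
Peg 0: [4, 2, 1]
Peg 1: []
Peg 2: [3]

After move 2 (2->1):
Peg 0: [4, 2, 1]
Peg 1: [3]
Peg 2: []

After move 3 (0->1):
Peg 0: [4, 2]
Peg 1: [3, 1]
Peg 2: []

After move 4 (0->2):
Peg 0: [4]
Peg 1: [3, 1]
Peg 2: [2]

After move 5 (1->0):
Peg 0: [4, 1]
Peg 1: [3]
Peg 2: [2]

After move 6 (0->1):
Peg 0: [4]
Peg 1: [3, 1]
Peg 2: [2]

After move 7 (1->0):
Peg 0: [4, 1]
Peg 1: [3]
Peg 2: [2]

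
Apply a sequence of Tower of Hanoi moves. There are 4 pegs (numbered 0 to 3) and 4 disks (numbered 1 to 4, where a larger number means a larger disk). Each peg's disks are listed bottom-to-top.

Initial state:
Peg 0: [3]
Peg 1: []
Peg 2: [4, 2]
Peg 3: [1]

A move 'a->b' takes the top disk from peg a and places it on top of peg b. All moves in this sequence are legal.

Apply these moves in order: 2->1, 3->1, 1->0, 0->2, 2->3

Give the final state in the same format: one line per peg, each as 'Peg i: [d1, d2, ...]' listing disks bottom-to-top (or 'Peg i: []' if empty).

After move 1 (2->1):
Peg 0: [3]
Peg 1: [2]
Peg 2: [4]
Peg 3: [1]

After move 2 (3->1):
Peg 0: [3]
Peg 1: [2, 1]
Peg 2: [4]
Peg 3: []

After move 3 (1->0):
Peg 0: [3, 1]
Peg 1: [2]
Peg 2: [4]
Peg 3: []

After move 4 (0->2):
Peg 0: [3]
Peg 1: [2]
Peg 2: [4, 1]
Peg 3: []

After move 5 (2->3):
Peg 0: [3]
Peg 1: [2]
Peg 2: [4]
Peg 3: [1]

Answer: Peg 0: [3]
Peg 1: [2]
Peg 2: [4]
Peg 3: [1]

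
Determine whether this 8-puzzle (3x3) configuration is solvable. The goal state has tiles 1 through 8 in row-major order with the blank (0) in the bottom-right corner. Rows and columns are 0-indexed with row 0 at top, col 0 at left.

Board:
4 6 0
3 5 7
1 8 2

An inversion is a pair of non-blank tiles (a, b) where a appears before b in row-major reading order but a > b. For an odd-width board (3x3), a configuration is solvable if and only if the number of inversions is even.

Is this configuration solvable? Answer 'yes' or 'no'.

Answer: yes

Derivation:
Inversions (pairs i<j in row-major order where tile[i] > tile[j] > 0): 14
14 is even, so the puzzle is solvable.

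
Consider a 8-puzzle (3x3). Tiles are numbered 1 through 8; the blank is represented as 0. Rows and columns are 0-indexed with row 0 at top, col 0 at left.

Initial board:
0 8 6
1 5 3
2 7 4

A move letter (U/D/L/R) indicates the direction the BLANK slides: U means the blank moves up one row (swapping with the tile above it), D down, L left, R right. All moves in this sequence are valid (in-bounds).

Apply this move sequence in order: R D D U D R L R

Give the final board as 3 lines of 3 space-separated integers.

Answer: 8 5 6
1 7 3
2 4 0

Derivation:
After move 1 (R):
8 0 6
1 5 3
2 7 4

After move 2 (D):
8 5 6
1 0 3
2 7 4

After move 3 (D):
8 5 6
1 7 3
2 0 4

After move 4 (U):
8 5 6
1 0 3
2 7 4

After move 5 (D):
8 5 6
1 7 3
2 0 4

After move 6 (R):
8 5 6
1 7 3
2 4 0

After move 7 (L):
8 5 6
1 7 3
2 0 4

After move 8 (R):
8 5 6
1 7 3
2 4 0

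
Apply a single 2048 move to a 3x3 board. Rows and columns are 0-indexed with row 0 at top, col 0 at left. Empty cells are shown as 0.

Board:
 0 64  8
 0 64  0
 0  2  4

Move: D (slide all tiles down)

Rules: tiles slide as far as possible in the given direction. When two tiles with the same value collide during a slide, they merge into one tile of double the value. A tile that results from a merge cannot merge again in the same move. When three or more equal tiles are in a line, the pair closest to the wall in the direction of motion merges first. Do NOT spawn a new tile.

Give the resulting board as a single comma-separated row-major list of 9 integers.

Answer: 0, 0, 0, 0, 128, 8, 0, 2, 4

Derivation:
Slide down:
col 0: [0, 0, 0] -> [0, 0, 0]
col 1: [64, 64, 2] -> [0, 128, 2]
col 2: [8, 0, 4] -> [0, 8, 4]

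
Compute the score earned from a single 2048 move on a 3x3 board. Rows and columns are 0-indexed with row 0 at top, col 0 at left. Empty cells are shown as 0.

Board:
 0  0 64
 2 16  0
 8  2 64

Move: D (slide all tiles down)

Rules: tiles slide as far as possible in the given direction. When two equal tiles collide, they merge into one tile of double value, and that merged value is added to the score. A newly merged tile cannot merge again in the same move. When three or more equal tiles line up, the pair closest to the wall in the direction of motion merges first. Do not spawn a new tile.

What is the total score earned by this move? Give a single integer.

Answer: 128

Derivation:
Slide down:
col 0: [0, 2, 8] -> [0, 2, 8]  score +0 (running 0)
col 1: [0, 16, 2] -> [0, 16, 2]  score +0 (running 0)
col 2: [64, 0, 64] -> [0, 0, 128]  score +128 (running 128)
Board after move:
  0   0   0
  2  16   0
  8   2 128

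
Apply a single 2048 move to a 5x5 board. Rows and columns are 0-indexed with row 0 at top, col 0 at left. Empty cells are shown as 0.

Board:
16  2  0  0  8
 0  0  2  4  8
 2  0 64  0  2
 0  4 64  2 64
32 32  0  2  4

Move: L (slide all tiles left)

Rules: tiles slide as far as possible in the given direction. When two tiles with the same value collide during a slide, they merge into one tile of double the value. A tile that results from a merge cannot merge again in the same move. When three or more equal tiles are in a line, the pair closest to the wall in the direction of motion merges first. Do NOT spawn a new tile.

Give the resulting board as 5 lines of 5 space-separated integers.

Answer: 16  2  8  0  0
 2  4  8  0  0
 2 64  2  0  0
 4 64  2 64  0
64  2  4  0  0

Derivation:
Slide left:
row 0: [16, 2, 0, 0, 8] -> [16, 2, 8, 0, 0]
row 1: [0, 0, 2, 4, 8] -> [2, 4, 8, 0, 0]
row 2: [2, 0, 64, 0, 2] -> [2, 64, 2, 0, 0]
row 3: [0, 4, 64, 2, 64] -> [4, 64, 2, 64, 0]
row 4: [32, 32, 0, 2, 4] -> [64, 2, 4, 0, 0]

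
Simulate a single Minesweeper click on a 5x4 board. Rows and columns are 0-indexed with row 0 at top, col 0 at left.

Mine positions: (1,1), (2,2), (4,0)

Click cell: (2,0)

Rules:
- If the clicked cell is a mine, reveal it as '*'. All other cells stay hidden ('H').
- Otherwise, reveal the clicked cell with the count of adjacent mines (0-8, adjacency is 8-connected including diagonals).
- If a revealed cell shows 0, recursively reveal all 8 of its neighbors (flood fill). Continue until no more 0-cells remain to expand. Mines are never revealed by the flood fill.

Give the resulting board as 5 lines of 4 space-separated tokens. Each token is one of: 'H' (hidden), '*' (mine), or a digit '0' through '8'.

H H H H
H H H H
1 H H H
H H H H
H H H H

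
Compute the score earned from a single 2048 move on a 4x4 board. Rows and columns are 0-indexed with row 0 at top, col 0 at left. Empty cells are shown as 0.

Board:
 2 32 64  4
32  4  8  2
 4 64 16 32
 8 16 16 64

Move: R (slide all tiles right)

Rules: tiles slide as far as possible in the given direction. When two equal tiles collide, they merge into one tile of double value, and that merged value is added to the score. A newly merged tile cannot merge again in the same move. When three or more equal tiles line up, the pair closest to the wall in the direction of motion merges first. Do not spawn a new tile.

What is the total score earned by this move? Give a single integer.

Slide right:
row 0: [2, 32, 64, 4] -> [2, 32, 64, 4]  score +0 (running 0)
row 1: [32, 4, 8, 2] -> [32, 4, 8, 2]  score +0 (running 0)
row 2: [4, 64, 16, 32] -> [4, 64, 16, 32]  score +0 (running 0)
row 3: [8, 16, 16, 64] -> [0, 8, 32, 64]  score +32 (running 32)
Board after move:
 2 32 64  4
32  4  8  2
 4 64 16 32
 0  8 32 64

Answer: 32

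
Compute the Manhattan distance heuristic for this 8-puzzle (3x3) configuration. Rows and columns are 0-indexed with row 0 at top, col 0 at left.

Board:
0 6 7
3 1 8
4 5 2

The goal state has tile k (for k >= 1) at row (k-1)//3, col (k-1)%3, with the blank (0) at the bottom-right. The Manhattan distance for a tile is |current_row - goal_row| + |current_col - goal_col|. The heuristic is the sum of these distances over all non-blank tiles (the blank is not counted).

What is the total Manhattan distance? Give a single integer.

Tile 6: (0,1)->(1,2) = 2
Tile 7: (0,2)->(2,0) = 4
Tile 3: (1,0)->(0,2) = 3
Tile 1: (1,1)->(0,0) = 2
Tile 8: (1,2)->(2,1) = 2
Tile 4: (2,0)->(1,0) = 1
Tile 5: (2,1)->(1,1) = 1
Tile 2: (2,2)->(0,1) = 3
Sum: 2 + 4 + 3 + 2 + 2 + 1 + 1 + 3 = 18

Answer: 18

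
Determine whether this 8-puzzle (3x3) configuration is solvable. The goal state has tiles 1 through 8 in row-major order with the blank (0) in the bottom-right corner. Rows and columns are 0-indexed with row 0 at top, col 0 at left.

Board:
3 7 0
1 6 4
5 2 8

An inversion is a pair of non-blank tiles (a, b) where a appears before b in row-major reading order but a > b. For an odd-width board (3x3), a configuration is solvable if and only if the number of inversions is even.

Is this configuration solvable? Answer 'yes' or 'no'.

Answer: yes

Derivation:
Inversions (pairs i<j in row-major order where tile[i] > tile[j] > 0): 12
12 is even, so the puzzle is solvable.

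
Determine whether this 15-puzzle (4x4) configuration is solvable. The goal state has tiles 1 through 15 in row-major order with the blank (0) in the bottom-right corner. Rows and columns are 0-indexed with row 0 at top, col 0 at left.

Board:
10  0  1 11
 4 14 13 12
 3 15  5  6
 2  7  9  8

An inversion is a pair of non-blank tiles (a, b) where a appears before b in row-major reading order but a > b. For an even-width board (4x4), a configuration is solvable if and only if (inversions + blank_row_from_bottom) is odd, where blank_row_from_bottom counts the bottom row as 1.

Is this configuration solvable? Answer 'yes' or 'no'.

Inversions: 53
Blank is in row 0 (0-indexed from top), which is row 4 counting from the bottom (bottom = 1).
53 + 4 = 57, which is odd, so the puzzle is solvable.

Answer: yes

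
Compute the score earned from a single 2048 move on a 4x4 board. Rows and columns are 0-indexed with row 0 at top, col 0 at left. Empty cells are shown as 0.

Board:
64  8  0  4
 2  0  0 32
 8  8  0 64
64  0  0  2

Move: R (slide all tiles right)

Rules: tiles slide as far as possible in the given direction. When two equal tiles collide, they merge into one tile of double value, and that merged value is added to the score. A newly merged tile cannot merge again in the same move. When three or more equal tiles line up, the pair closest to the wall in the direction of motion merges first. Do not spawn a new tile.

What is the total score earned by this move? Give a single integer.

Slide right:
row 0: [64, 8, 0, 4] -> [0, 64, 8, 4]  score +0 (running 0)
row 1: [2, 0, 0, 32] -> [0, 0, 2, 32]  score +0 (running 0)
row 2: [8, 8, 0, 64] -> [0, 0, 16, 64]  score +16 (running 16)
row 3: [64, 0, 0, 2] -> [0, 0, 64, 2]  score +0 (running 16)
Board after move:
 0 64  8  4
 0  0  2 32
 0  0 16 64
 0  0 64  2

Answer: 16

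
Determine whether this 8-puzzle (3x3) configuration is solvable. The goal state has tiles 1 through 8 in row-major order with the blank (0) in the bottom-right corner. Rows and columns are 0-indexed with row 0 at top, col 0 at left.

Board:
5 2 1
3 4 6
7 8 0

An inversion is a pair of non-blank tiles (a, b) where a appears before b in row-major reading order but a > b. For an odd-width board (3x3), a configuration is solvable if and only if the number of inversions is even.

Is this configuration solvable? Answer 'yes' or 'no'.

Answer: no

Derivation:
Inversions (pairs i<j in row-major order where tile[i] > tile[j] > 0): 5
5 is odd, so the puzzle is not solvable.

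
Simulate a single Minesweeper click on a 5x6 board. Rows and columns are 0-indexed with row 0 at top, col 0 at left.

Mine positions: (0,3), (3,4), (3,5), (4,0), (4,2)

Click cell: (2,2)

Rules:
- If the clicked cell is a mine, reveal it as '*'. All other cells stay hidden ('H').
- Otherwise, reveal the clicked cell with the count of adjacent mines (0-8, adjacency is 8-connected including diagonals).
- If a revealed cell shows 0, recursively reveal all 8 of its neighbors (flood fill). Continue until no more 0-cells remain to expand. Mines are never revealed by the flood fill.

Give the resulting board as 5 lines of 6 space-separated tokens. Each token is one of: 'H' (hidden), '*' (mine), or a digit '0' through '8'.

0 0 1 H H H
0 0 1 1 H H
0 0 0 1 H H
1 2 1 2 H H
H H H H H H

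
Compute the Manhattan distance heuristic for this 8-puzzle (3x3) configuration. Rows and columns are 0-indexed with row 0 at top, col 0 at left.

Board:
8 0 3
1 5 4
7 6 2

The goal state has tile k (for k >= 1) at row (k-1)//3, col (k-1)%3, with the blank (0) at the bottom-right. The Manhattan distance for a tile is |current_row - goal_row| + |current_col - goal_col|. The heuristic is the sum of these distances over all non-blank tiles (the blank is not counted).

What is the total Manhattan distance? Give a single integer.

Answer: 11

Derivation:
Tile 8: (0,0)->(2,1) = 3
Tile 3: (0,2)->(0,2) = 0
Tile 1: (1,0)->(0,0) = 1
Tile 5: (1,1)->(1,1) = 0
Tile 4: (1,2)->(1,0) = 2
Tile 7: (2,0)->(2,0) = 0
Tile 6: (2,1)->(1,2) = 2
Tile 2: (2,2)->(0,1) = 3
Sum: 3 + 0 + 1 + 0 + 2 + 0 + 2 + 3 = 11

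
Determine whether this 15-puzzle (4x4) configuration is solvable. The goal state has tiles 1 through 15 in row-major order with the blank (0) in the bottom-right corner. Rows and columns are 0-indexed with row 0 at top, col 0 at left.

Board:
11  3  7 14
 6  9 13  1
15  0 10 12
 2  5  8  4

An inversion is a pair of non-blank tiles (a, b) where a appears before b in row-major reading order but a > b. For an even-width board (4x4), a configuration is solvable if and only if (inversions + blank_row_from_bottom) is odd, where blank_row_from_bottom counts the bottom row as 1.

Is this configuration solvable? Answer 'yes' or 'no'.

Answer: yes

Derivation:
Inversions: 59
Blank is in row 2 (0-indexed from top), which is row 2 counting from the bottom (bottom = 1).
59 + 2 = 61, which is odd, so the puzzle is solvable.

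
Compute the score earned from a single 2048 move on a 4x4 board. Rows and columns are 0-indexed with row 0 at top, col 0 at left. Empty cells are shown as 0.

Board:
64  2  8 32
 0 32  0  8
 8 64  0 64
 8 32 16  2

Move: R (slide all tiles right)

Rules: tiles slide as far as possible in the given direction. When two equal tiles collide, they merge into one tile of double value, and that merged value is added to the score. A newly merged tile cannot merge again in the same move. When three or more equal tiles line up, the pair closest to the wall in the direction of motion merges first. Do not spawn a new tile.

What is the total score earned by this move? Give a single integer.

Answer: 128

Derivation:
Slide right:
row 0: [64, 2, 8, 32] -> [64, 2, 8, 32]  score +0 (running 0)
row 1: [0, 32, 0, 8] -> [0, 0, 32, 8]  score +0 (running 0)
row 2: [8, 64, 0, 64] -> [0, 0, 8, 128]  score +128 (running 128)
row 3: [8, 32, 16, 2] -> [8, 32, 16, 2]  score +0 (running 128)
Board after move:
 64   2   8  32
  0   0  32   8
  0   0   8 128
  8  32  16   2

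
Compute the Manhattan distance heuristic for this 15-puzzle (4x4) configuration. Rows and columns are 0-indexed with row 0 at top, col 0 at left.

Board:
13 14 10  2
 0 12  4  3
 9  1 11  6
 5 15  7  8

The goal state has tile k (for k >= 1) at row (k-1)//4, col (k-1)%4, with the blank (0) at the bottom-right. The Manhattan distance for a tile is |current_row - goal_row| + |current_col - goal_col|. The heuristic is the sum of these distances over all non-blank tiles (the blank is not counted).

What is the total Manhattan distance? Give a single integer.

Answer: 31

Derivation:
Tile 13: (0,0)->(3,0) = 3
Tile 14: (0,1)->(3,1) = 3
Tile 10: (0,2)->(2,1) = 3
Tile 2: (0,3)->(0,1) = 2
Tile 12: (1,1)->(2,3) = 3
Tile 4: (1,2)->(0,3) = 2
Tile 3: (1,3)->(0,2) = 2
Tile 9: (2,0)->(2,0) = 0
Tile 1: (2,1)->(0,0) = 3
Tile 11: (2,2)->(2,2) = 0
Tile 6: (2,3)->(1,1) = 3
Tile 5: (3,0)->(1,0) = 2
Tile 15: (3,1)->(3,2) = 1
Tile 7: (3,2)->(1,2) = 2
Tile 8: (3,3)->(1,3) = 2
Sum: 3 + 3 + 3 + 2 + 3 + 2 + 2 + 0 + 3 + 0 + 3 + 2 + 1 + 2 + 2 = 31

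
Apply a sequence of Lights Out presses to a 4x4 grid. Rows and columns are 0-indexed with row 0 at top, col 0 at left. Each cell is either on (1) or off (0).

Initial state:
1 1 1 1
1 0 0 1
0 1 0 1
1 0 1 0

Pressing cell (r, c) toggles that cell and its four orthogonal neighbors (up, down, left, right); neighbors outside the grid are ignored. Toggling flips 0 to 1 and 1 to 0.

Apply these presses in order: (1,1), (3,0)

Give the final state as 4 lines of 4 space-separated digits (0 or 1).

Answer: 1 0 1 1
0 1 1 1
1 0 0 1
0 1 1 0

Derivation:
After press 1 at (1,1):
1 0 1 1
0 1 1 1
0 0 0 1
1 0 1 0

After press 2 at (3,0):
1 0 1 1
0 1 1 1
1 0 0 1
0 1 1 0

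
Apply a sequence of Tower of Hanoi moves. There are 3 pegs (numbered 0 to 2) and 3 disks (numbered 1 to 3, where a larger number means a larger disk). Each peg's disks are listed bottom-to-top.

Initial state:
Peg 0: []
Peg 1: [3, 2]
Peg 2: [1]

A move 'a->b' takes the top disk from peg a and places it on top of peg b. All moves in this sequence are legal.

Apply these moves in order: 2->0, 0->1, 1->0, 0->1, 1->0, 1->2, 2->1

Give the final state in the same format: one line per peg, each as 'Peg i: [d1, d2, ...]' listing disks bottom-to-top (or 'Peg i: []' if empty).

After move 1 (2->0):
Peg 0: [1]
Peg 1: [3, 2]
Peg 2: []

After move 2 (0->1):
Peg 0: []
Peg 1: [3, 2, 1]
Peg 2: []

After move 3 (1->0):
Peg 0: [1]
Peg 1: [3, 2]
Peg 2: []

After move 4 (0->1):
Peg 0: []
Peg 1: [3, 2, 1]
Peg 2: []

After move 5 (1->0):
Peg 0: [1]
Peg 1: [3, 2]
Peg 2: []

After move 6 (1->2):
Peg 0: [1]
Peg 1: [3]
Peg 2: [2]

After move 7 (2->1):
Peg 0: [1]
Peg 1: [3, 2]
Peg 2: []

Answer: Peg 0: [1]
Peg 1: [3, 2]
Peg 2: []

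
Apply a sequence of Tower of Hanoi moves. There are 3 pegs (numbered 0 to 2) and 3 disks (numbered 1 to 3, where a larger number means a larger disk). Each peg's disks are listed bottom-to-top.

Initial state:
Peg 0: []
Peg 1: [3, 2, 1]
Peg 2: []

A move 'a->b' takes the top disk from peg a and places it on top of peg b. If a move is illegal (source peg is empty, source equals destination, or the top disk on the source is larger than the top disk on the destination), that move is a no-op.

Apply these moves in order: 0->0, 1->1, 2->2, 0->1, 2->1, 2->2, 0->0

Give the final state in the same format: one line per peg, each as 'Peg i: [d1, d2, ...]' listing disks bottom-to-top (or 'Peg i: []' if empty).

After move 1 (0->0):
Peg 0: []
Peg 1: [3, 2, 1]
Peg 2: []

After move 2 (1->1):
Peg 0: []
Peg 1: [3, 2, 1]
Peg 2: []

After move 3 (2->2):
Peg 0: []
Peg 1: [3, 2, 1]
Peg 2: []

After move 4 (0->1):
Peg 0: []
Peg 1: [3, 2, 1]
Peg 2: []

After move 5 (2->1):
Peg 0: []
Peg 1: [3, 2, 1]
Peg 2: []

After move 6 (2->2):
Peg 0: []
Peg 1: [3, 2, 1]
Peg 2: []

After move 7 (0->0):
Peg 0: []
Peg 1: [3, 2, 1]
Peg 2: []

Answer: Peg 0: []
Peg 1: [3, 2, 1]
Peg 2: []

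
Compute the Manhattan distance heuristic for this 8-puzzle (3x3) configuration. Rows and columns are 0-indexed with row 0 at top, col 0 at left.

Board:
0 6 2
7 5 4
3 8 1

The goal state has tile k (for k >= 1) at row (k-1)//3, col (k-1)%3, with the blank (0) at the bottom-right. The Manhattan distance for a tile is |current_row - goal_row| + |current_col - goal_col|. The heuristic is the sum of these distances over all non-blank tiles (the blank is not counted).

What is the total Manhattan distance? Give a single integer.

Answer: 14

Derivation:
Tile 6: (0,1)->(1,2) = 2
Tile 2: (0,2)->(0,1) = 1
Tile 7: (1,0)->(2,0) = 1
Tile 5: (1,1)->(1,1) = 0
Tile 4: (1,2)->(1,0) = 2
Tile 3: (2,0)->(0,2) = 4
Tile 8: (2,1)->(2,1) = 0
Tile 1: (2,2)->(0,0) = 4
Sum: 2 + 1 + 1 + 0 + 2 + 4 + 0 + 4 = 14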